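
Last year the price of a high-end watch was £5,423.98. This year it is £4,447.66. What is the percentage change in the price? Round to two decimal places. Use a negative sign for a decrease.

-18.00%

Change: £4,447.66 − £5,423.98 = -£976.32.
Relative to the original: -£976.32 ÷ £5,423.98 ≈ -18.00%.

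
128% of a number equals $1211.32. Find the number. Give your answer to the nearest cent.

$1211.32 ÷ 1.28 ≈ $946.34.

$946.34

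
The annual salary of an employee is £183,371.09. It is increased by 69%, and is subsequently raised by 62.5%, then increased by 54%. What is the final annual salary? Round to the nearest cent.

£775,517.60

Each change multiplies by a factor: 1.69 × 1.625 × 1.54 = 4.229225.
£183,371.09 × 4.229225 = £775517.59810525 ≈ £775,517.60.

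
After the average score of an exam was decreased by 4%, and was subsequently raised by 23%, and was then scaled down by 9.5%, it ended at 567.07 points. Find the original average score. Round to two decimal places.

The overall multiplier applied was 0.96 × 1.23 × 0.905 = 1.068624.
So the original average score was 567.07 ÷ 1.068624 ≈ 530.65 points.

530.65 points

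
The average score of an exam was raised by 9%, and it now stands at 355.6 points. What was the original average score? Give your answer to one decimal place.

326.2 points

The overall multiplier applied was 1.09.
So the original average score was 355.6 ÷ 1.09 ≈ 326.2 points.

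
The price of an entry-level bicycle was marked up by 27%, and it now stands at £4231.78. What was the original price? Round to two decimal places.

£3332.11

The overall multiplier applied was 1.27.
So the original price was £4231.78 ÷ 1.27 ≈ £3332.11.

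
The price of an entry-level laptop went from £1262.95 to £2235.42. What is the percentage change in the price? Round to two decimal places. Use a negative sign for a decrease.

77.00%

Change: £2235.42 − £1262.95 = £972.47.
Relative to the original: £972.47 ÷ £1262.95 ≈ 77.00%.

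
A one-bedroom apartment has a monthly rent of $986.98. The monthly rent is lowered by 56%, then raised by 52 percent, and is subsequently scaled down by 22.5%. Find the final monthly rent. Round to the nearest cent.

56% decrease: $986.98 × 0.44 = $434.2712.
52% increase: $434.2712 × 1.52 = $660.092224.
After the 22.5% decrease: $660.092224 × 0.775 = $511.5714736 ≈ $511.57.

$511.57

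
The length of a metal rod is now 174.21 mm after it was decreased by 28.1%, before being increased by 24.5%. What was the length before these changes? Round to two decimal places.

The overall multiplier applied was 0.719 × 1.245 = 0.895155.
So the original length was 174.21 ÷ 0.895155 ≈ 194.61 mm.

194.61 mm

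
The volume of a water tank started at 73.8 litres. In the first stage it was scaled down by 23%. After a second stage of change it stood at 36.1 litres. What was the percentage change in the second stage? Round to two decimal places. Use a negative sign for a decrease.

After the first stage: 73.8 × 0.77 = 56.826.
Second-stage multiplier: 36.1 ÷ 56.826 ≈ 0.635273.
That is a change of -36.47%.

-36.47%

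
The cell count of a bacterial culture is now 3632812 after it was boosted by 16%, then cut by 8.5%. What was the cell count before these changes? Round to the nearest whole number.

The overall multiplier applied was 1.16 × 0.915 = 1.0614.
So the original cell count was 3632812 ÷ 1.0614 ≈ 3422661.

3422661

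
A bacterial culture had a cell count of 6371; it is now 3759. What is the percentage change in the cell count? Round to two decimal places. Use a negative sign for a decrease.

-41.00%

Change: 3759 − 6371 = -2612.
Relative to the original: -2612 ÷ 6371 ≈ -41.00%.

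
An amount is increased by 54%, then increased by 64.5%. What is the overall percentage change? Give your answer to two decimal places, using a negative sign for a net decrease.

153.33%

A 54% increase multiplies by 1.54.
Then a 64.5% increase: 1.54 × 1.645 = 2.5333.
Overall factor 2.5333, i.e. 153.33%.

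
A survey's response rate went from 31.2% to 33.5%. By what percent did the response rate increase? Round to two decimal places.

The change is 33.5 − 31.2 = 2.3 percentage points.
Relative to the original 31.2%, that is 2.3 ÷ 31.2 ≈ 7.37%.
So the response rate rose by 7.37%.

7.37%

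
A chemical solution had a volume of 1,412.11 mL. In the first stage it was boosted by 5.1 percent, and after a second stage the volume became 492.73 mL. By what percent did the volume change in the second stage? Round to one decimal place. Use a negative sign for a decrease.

-66.8%

After the first stage: 1,412.11 × 1.051 = 1484.12761.
Second-stage multiplier: 492.73 ÷ 1484.12761 ≈ 0.332.
That is a change of -66.8%.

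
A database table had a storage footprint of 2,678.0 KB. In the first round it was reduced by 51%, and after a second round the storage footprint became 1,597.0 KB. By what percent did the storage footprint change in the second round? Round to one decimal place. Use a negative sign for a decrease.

21.7%

After the first round: 2,678.0 × 0.49 = 1312.22.
Second-round multiplier: 1,597.0 ÷ 1312.22 ≈ 1.21702.
That is a change of 21.7%.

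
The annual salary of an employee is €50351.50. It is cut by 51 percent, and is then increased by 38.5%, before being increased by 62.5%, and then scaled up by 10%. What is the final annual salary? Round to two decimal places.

51% decrease: €50351.50 × 0.49 = €24672.235.
38.5% increase: €24672.235 × 1.385 = €34171.045475.
Apply the 62.5% increase: €34171.045475 × 1.625 = €55527.948896875.
Apply the 10% increase: €55527.948896875 × 1.1 = €61080.7437865625 ≈ €61080.74.

€61080.74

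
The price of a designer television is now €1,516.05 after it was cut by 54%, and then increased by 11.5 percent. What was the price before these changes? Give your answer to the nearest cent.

Undoing the 11.5% increase: €1,516.05 ÷ 1.115 ≈ €1359.686099.
Undoing the 54% decrease: €1359.686099 ÷ 0.46 ≈ €2,955.84.

€2,955.84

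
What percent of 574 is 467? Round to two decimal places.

467 ÷ 574 ≈ 81.36%.

81.36%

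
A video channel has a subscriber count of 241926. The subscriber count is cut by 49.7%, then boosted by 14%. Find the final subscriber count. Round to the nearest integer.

After the 49.7% decrease: 241926 × 0.503 = 121688.778.
After the 14% increase: 121688.778 × 1.14 = 138725.20692 ≈ 138725.

138725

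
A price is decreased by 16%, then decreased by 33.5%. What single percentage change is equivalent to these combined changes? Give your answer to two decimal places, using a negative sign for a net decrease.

-44.14%

A 16% decrease multiplies by 0.84.
Then a 33.5% decrease: 0.84 × 0.665 = 0.5586.
Overall factor 0.5586, i.e. -44.14%.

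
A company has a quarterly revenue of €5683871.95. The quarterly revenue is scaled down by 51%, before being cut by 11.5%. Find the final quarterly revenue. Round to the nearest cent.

€2464811.07

Apply the 51% decrease: €5683871.95 × 0.49 = €2785097.2555.
Apply the 11.5% decrease: €2785097.2555 × 0.885 = €2464811.0711175 ≈ €2464811.07.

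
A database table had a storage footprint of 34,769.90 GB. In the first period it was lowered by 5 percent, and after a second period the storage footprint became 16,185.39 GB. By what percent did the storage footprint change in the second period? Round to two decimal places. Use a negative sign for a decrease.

After the first period: 34,769.90 × 0.95 = 33031.405.
Second-period multiplier: 16,185.39 ÷ 33031.405 ≈ 0.49.
That is a change of -51.00%.

-51.00%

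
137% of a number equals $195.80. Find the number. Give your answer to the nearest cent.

$195.80 ÷ 1.37 ≈ $142.92.

$142.92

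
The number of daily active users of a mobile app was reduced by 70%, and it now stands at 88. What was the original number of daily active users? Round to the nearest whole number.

293

The overall multiplier applied was 0.3.
So the original number of daily active users was 88 ÷ 0.3 ≈ 293.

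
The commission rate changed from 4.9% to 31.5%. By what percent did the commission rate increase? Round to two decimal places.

542.86%

The change is 31.5 − 4.9 = 26.6 percentage points.
Relative to the original 4.9%, that is 26.6 ÷ 4.9 ≈ 542.86%.
So the commission rate rose by 542.86%.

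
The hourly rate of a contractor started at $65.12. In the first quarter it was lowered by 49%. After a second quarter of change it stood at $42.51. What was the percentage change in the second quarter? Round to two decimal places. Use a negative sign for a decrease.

28.00%

After the first quarter: $65.12 × 0.51 = $33.2112.
Second-quarter multiplier: $42.51 ÷ $33.2112 ≈ 1.27999.
That is a change of 28.00%.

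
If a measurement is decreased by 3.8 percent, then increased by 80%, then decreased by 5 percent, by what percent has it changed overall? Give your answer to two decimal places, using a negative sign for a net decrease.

A 3.8% decrease multiplies by 0.962.
Then an 80% increase: 0.962 × 1.8 = 1.7316.
Then a 5% decrease: 1.7316 × 0.95 = 1.64502.
Overall factor 1.64502, i.e. 64.50%.

64.50%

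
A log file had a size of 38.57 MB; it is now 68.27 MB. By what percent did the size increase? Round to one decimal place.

77.0%

Change: 68.27 − 38.57 = 29.70.
Relative to the original: 29.70 ÷ 38.57 ≈ 77.0%.
So the size increased by 77.0%.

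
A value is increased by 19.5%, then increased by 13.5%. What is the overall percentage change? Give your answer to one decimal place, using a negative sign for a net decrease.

A 19.5% increase multiplies by 1.195.
Then a 13.5% increase: 1.195 × 1.135 = 1.356325.
Overall factor 1.356325, i.e. 35.6%.

35.6%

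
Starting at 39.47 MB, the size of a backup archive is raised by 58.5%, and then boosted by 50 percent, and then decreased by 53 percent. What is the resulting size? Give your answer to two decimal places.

44.10 MB

Each change multiplies by a factor: 1.585 × 1.5 × 0.47 = 1.117425.
39.47 × 1.117425 = 44.10476475 ≈ 44.10.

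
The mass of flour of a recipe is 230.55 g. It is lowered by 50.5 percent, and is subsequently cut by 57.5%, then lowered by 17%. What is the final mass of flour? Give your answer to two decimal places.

40.26 g

After the 50.5% decrease: 230.55 × 0.495 = 114.12225.
57.5% decrease: 114.12225 × 0.425 = 48.50195625.
Apply the 17% decrease: 48.50195625 × 0.83 = 40.2566236875 ≈ 40.26.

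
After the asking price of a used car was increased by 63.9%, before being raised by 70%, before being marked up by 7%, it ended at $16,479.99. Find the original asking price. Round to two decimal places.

$5,527.71

Undoing the 7% increase: $16,479.99 ÷ 1.07 ≈ $15401.859813.
Undoing the 70% increase: $15401.859813 ÷ 1.7 ≈ $9059.917537.
Undoing the 63.9% increase: $9059.917537 ÷ 1.639 ≈ $5,527.71.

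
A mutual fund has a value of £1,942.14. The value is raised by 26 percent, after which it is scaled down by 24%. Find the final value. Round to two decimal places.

£1,859.79

Each change multiplies by a factor: 1.26 × 0.76 = 0.9576.
£1,942.14 × 0.9576 = £1859.793264 ≈ £1,859.79.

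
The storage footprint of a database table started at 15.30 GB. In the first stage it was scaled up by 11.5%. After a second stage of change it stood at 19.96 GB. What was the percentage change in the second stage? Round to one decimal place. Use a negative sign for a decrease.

17.0%

After the first stage: 15.30 × 1.115 = 17.0595.
Second-stage multiplier: 19.96 ÷ 17.0595 ≈ 1.17002.
That is a change of 17.0%.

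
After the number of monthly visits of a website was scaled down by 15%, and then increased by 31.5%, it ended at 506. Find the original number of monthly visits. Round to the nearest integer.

453

Undoing the 31.5% increase: 506 ÷ 1.315 ≈ 384.790875.
Undoing the 15% decrease: 384.790875 ÷ 0.85 ≈ 453.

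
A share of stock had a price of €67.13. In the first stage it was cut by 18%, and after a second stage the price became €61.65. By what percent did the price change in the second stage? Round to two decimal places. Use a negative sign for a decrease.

12.00%

After the first stage: €67.13 × 0.82 = €55.0466.
Second-stage multiplier: €61.65 ÷ €55.0466 ≈ 1.11996.
That is a change of 12.00%.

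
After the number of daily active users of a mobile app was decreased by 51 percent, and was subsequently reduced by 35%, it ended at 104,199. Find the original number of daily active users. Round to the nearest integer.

The overall multiplier applied was 0.49 × 0.65 = 0.3185.
So the original number of daily active users was 104,199 ÷ 0.3185 ≈ 327,155.

327,155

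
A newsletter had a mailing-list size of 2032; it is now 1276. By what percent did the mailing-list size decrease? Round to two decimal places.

Change: 1276 − 2032 = -756.
Relative to the original: -756 ÷ 2032 ≈ -37.20%.
So the mailing-list size decreased by 37.20%.

37.20%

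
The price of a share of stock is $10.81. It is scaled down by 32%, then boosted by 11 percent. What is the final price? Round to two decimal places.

After the 32% decrease: $10.81 × 0.68 = $7.3508.
11% increase: $7.3508 × 1.11 = $8.159388 ≈ $8.16.

$8.16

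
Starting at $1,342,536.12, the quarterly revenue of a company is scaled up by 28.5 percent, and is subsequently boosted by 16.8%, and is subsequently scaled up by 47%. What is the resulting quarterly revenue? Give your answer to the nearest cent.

Each change multiplies by a factor: 1.285 × 1.168 × 1.47 = 2.2062936.
$1,342,536.12 × 2.2062936 = $2962028.849324832 ≈ $2,962,028.85.

$2,962,028.85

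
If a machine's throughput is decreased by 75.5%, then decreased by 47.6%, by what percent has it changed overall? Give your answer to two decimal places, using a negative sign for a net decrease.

The combined multiplier is 0.245 × 0.524 = 0.12838.
That corresponds to a decrease of 87.16%.

-87.16%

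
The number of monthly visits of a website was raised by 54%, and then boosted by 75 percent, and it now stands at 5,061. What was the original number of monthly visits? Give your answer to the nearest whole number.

The overall multiplier applied was 1.54 × 1.75 = 2.695.
So the original number of monthly visits was 5,061 ÷ 2.695 ≈ 1,878.

1,878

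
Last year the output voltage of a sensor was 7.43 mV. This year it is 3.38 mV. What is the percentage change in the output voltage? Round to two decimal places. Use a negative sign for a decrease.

Change: 3.38 − 7.43 = -4.05.
Relative to the original: -4.05 ÷ 7.43 ≈ -54.51%.

-54.51%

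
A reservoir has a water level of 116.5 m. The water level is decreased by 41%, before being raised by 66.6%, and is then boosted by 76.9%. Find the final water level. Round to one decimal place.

202.6 m

41% decrease: 116.5 × 0.59 = 68.735.
After the 66.6% increase: 68.735 × 1.666 = 114.51251.
After the 76.9% increase: 114.51251 × 1.769 = 202.57263019 ≈ 202.6.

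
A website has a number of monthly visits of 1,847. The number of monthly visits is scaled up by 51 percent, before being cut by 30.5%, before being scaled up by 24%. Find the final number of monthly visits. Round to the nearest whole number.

2,404

After the 51% increase: 1,847 × 1.51 = 2788.97.
Apply the 30.5% decrease: 2788.97 × 0.695 = 1938.33415.
Apply the 24% increase: 1938.33415 × 1.24 = 2403.534346 ≈ 2,404.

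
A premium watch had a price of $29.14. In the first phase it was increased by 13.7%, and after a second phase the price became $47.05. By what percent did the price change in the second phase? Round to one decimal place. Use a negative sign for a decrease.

After the first phase: $29.14 × 1.137 = $33.13218.
Second-phase multiplier: $47.05 ÷ $33.13218 ≈ 1.42007.
That is a change of 42.0%.

42.0%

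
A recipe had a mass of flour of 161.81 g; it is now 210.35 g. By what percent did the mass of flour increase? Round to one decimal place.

Change: 210.35 − 161.81 = 48.54.
Relative to the original: 48.54 ÷ 161.81 ≈ 30.0%.
So the mass of flour increased by 30.0%.

30.0%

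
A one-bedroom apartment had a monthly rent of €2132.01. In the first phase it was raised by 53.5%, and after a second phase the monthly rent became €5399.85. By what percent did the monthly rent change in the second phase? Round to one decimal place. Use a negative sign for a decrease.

After the first phase: €2132.01 × 1.535 = €3272.63535.
Second-phase multiplier: €5399.85 ÷ €3272.63535 ≈ 1.65.
That is a change of 65.0%.

65.0%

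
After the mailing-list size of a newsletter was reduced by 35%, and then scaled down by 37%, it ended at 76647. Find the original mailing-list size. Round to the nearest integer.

187172

Undoing the 37% decrease: 76647 ÷ 0.63 ≈ 121661.904762.
Undoing the 35% decrease: 121661.904762 ÷ 0.65 ≈ 187172.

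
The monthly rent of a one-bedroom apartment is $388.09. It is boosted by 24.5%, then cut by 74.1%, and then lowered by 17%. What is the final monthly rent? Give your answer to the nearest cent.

$103.87

Apply the 24.5% increase: $388.09 × 1.245 = $483.17205.
74.1% decrease: $483.17205 × 0.259 = $125.14156095.
Apply the 17% decrease: $125.14156095 × 0.83 = $103.8674955885 ≈ $103.87.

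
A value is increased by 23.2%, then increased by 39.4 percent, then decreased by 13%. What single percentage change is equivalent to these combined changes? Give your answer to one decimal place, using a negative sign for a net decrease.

The combined multiplier is 1.232 × 1.394 × 0.87 = 1.49414496.
That corresponds to an increase of 49.4%.

49.4%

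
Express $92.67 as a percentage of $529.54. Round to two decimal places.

17.50%

$92.67 ÷ $529.54 ≈ 17.50%.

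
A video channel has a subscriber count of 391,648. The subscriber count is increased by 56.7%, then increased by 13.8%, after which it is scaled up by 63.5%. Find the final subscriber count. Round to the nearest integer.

Each change multiplies by a factor: 1.567 × 1.138 × 1.635 = 2.91560721.
391,648 × 2.91560721 = 1141891.73258208 ≈ 1,141,892.

1,141,892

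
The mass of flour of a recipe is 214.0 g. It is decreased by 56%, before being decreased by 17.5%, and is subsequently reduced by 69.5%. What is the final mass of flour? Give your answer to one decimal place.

56% decrease: 214.0 × 0.44 = 94.16.
Apply the 17.5% decrease: 94.16 × 0.825 = 77.682.
69.5% decrease: 77.682 × 0.305 = 23.69301 ≈ 23.7.

23.7 g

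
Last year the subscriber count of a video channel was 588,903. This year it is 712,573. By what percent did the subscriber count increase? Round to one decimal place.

21.0%

Change: 712,573 − 588,903 = 123,670.
Relative to the original: 123,670 ÷ 588,903 ≈ 21.0%.
So the subscriber count increased by 21.0%.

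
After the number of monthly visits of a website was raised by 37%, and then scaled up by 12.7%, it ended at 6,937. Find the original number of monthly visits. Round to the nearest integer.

The overall multiplier applied was 1.37 × 1.127 = 1.54399.
So the original number of monthly visits was 6,937 ÷ 1.54399 ≈ 4,493.

4,493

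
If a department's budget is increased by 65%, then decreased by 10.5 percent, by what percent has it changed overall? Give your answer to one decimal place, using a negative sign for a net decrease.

47.7%

A 65% increase multiplies by 1.65.
Then a 10.5% decrease: 1.65 × 0.895 = 1.47675.
Overall factor 1.47675, i.e. 47.7%.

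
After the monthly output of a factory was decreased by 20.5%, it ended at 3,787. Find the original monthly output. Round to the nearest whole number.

4,764

The overall multiplier applied was 0.795.
So the original monthly output was 3,787 ÷ 0.795 ≈ 4,764.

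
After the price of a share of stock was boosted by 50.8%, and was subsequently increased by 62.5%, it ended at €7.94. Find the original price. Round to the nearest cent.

Undoing the 62.5% increase: €7.94 ÷ 1.625 ≈ €4.886154.
Undoing the 50.8% increase: €4.886154 ÷ 1.508 ≈ €3.24.

€3.24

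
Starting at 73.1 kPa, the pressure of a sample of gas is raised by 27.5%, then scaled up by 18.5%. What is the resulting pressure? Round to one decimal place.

110.4 kPa

27.5% increase: 73.1 × 1.275 = 93.2025.
18.5% increase: 93.2025 × 1.185 = 110.4449625 ≈ 110.4.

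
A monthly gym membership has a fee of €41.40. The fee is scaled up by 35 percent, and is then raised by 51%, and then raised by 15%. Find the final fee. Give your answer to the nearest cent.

€97.05

Apply the 35% increase: €41.40 × 1.35 = €55.89.
51% increase: €55.89 × 1.51 = €84.3939.
15% increase: €84.3939 × 1.15 = €97.052985 ≈ €97.05.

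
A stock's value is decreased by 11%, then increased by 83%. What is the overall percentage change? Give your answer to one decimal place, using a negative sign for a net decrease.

62.9%

The combined multiplier is 0.89 × 1.83 = 1.6287.
That corresponds to an increase of 62.9%.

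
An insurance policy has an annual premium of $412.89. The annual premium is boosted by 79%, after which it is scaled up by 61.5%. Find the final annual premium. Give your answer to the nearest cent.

$1193.60

Each change multiplies by a factor: 1.79 × 1.615 = 2.89085.
$412.89 × 2.89085 = $1193.6030565 ≈ $1193.60.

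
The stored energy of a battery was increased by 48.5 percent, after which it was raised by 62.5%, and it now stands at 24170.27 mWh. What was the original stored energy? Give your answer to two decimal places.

10016.17 mWh

Undoing the 62.5% increase: 24170.27 ÷ 1.625 ≈ 14874.012308.
Undoing the 48.5% increase: 14874.012308 ÷ 1.485 ≈ 10016.17 mWh.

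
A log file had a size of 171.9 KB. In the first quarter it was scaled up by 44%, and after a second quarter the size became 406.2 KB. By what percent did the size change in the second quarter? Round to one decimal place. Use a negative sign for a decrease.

64.1%

After the first quarter: 171.9 × 1.44 = 247.536.
Second-quarter multiplier: 406.2 ÷ 247.536 ≈ 1.64097.
That is a change of 64.1%.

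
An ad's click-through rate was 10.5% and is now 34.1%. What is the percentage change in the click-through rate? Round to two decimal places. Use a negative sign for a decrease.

224.76%

The change is 34.1 − 10.5 = 23.6 percentage points.
Relative to the original 10.5%, that is 23.6 ÷ 10.5 ≈ 224.76%.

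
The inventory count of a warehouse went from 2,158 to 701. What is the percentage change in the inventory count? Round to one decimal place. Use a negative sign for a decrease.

-67.5%

Change: 701 − 2,158 = -1,457.
Relative to the original: -1,457 ÷ 2,158 ≈ -67.5%.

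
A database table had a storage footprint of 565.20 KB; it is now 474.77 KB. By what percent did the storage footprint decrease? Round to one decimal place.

Change: 474.77 − 565.20 = -90.43.
Relative to the original: -90.43 ÷ 565.20 ≈ -16.0%.
So the storage footprint decreased by 16.0%.

16.0%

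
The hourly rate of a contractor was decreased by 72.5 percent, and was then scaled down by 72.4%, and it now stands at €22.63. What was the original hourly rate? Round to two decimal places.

€298.16

Undoing the 72.4% decrease: €22.63 ÷ 0.276 ≈ €81.992754.
Undoing the 72.5% decrease: €81.992754 ÷ 0.275 ≈ €298.16.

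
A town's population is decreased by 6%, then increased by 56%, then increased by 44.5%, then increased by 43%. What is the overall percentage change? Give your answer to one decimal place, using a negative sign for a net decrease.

The combined multiplier is 0.94 × 1.56 × 1.445 × 1.43 = 3.03009564.
That corresponds to an increase of 203.0%.

203.0%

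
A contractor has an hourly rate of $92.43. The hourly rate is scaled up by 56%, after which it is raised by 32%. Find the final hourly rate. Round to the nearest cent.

Each change multiplies by a factor: 1.56 × 1.32 = 2.0592.
$92.43 × 2.0592 = $190.331856 ≈ $190.33.

$190.33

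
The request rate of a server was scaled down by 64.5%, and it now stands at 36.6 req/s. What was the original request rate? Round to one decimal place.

The overall multiplier applied was 0.355.
So the original request rate was 36.6 ÷ 0.355 ≈ 103.1 req/s.

103.1 req/s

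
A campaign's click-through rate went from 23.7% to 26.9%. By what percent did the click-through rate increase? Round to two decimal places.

The change is 26.9 − 23.7 = 3.2 percentage points.
Relative to the original 23.7%, that is 3.2 ÷ 23.7 ≈ 13.50%.
So the click-through rate rose by 13.50%.

13.50%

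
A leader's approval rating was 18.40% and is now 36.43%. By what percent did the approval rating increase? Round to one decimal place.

The change is 36.43 − 18.40 = 18.03 percentage points.
Relative to the original 18.40%, that is 18.03 ÷ 18.40 ≈ 98.0%.
So the approval rating rose by 98.0%.

98.0%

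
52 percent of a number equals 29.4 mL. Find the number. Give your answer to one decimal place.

29.4 mL ÷ 0.52 ≈ 56.5 mL.

56.5 mL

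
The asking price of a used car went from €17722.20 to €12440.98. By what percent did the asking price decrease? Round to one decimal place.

29.8%

Change: €12440.98 − €17722.20 = -€5281.22.
Relative to the original: -€5281.22 ÷ €17722.20 ≈ -29.8%.
So the asking price decreased by 29.8%.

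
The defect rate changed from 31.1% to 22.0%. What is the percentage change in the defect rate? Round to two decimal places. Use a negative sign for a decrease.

The change is 22.0 − 31.1 = -9.1 percentage points.
Relative to the original 31.1%, that is -9.1 ÷ 31.1 ≈ -29.26%.

-29.26%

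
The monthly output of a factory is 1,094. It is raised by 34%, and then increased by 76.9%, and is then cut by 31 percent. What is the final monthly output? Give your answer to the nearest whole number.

1,789

Apply the 34% increase: 1,094 × 1.34 = 1465.96.
76.9% increase: 1465.96 × 1.769 = 2593.28324.
Apply the 31% decrease: 2593.28324 × 0.69 = 1789.3654356 ≈ 1,789.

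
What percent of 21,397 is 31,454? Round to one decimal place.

31,454 ÷ 21,397 ≈ 147.0%.

147.0%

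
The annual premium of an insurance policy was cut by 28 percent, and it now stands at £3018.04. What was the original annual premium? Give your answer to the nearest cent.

£4191.72

The overall multiplier applied was 0.72.
So the original annual premium was £3018.04 ÷ 0.72 ≈ £4191.72.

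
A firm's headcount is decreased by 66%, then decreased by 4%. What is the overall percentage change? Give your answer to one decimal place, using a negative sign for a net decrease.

-67.4%

A 66% decrease multiplies by 0.34.
Then a 4% decrease: 0.34 × 0.96 = 0.3264.
Overall factor 0.3264, i.e. -67.4%.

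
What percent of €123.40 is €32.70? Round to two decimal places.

26.50%

€32.70 ÷ €123.40 ≈ 26.50%.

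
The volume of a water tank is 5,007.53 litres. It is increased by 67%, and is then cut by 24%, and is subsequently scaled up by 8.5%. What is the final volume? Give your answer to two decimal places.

Apply the 67% increase: 5,007.53 × 1.67 = 8362.5751.
Apply the 24% decrease: 8362.5751 × 0.76 = 6355.557076.
After the 8.5% increase: 6355.557076 × 1.085 = 6895.77942746 ≈ 6,895.78.

6,895.78 litres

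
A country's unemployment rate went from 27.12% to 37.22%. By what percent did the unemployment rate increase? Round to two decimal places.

The change is 37.22 − 27.12 = 10.10 percentage points.
Relative to the original 27.12%, that is 10.10 ÷ 27.12 ≈ 37.24%.
So the unemployment rate rose by 37.24%.

37.24%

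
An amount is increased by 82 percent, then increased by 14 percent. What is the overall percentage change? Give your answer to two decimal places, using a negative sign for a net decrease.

The combined multiplier is 1.82 × 1.14 = 2.0748.
That corresponds to an increase of 107.48%.

107.48%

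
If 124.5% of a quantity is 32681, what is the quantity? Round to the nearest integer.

32681 ÷ 1.245 ≈ 26250.

26250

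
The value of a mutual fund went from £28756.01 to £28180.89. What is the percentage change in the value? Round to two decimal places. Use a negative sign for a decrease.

Change: £28180.89 − £28756.01 = -£575.12.
Relative to the original: -£575.12 ÷ £28756.01 ≈ -2.00%.

-2.00%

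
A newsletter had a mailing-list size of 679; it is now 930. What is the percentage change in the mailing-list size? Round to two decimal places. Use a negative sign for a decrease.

36.97%

Change: 930 − 679 = 251.
Relative to the original: 251 ÷ 679 ≈ 36.97%.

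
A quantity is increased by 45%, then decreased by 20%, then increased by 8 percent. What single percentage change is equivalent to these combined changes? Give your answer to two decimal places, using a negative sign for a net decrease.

A 45% increase multiplies by 1.45.
Then a 20% decrease: 1.45 × 0.8 = 1.16.
Then an 8% increase: 1.16 × 1.08 = 1.2528.
Overall factor 1.2528, i.e. 25.28%.

25.28%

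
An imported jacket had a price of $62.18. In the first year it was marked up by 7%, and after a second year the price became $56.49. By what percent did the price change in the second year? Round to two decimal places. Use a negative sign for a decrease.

After the first year: $62.18 × 1.07 = $66.5326.
Second-year multiplier: $56.49 ÷ $66.5326 ≈ 0.849057.
That is a change of -15.09%.

-15.09%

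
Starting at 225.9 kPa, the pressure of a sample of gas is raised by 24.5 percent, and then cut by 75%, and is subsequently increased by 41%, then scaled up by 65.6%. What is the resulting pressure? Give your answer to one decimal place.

24.5% increase: 225.9 × 1.245 = 281.2455.
75% decrease: 281.2455 × 0.25 = 70.311375.
41% increase: 70.311375 × 1.41 = 99.13903875.
65.6% increase: 99.13903875 × 1.656 = 164.17424817 ≈ 164.2.

164.2 kPa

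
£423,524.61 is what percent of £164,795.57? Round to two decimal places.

£423,524.61 ÷ £164,795.57 ≈ 257.00%.

257.00%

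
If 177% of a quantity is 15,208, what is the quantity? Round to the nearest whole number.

15,208 ÷ 1.77 ≈ 8,592.

8,592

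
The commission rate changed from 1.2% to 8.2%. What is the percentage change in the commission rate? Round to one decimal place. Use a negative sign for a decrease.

583.3%

The change is 8.2 − 1.2 = 7.0 percentage points.
Relative to the original 1.2%, that is 7.0 ÷ 1.2 ≈ 583.3%.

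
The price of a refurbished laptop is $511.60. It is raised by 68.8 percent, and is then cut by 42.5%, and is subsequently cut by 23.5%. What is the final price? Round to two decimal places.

$379.87

Each change multiplies by a factor: 1.688 × 0.575 × 0.765 = 0.742509.
$511.60 × 0.742509 = $379.8676044 ≈ $379.87.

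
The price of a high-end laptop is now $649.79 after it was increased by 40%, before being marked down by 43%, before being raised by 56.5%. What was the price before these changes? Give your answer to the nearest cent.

$520.30

The overall multiplier applied was 1.4 × 0.57 × 1.565 = 1.24887.
So the original price was $649.79 ÷ 1.24887 ≈ $520.30.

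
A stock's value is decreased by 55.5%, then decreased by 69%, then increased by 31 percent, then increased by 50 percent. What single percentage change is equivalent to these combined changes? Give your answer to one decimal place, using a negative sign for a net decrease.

The combined multiplier is 0.445 × 0.31 × 1.31 × 1.5 = 0.27107175.
That corresponds to a decrease of 72.9%.

-72.9%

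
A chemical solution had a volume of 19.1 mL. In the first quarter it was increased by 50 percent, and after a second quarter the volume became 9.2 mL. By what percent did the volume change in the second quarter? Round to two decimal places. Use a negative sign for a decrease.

-67.89%

After the first quarter: 19.1 × 1.5 = 28.65.
Second-quarter multiplier: 9.2 ÷ 28.65 ≈ 0.321117.
That is a change of -67.89%.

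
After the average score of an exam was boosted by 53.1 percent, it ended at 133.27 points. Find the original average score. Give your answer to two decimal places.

87.05 points

The overall multiplier applied was 1.531.
So the original average score was 133.27 ÷ 1.531 ≈ 87.05 points.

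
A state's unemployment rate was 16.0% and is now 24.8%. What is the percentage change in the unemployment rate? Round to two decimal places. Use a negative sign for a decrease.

The change is 24.8 − 16.0 = 8.8 percentage points.
Relative to the original 16.0%, that is 8.8 ÷ 16.0 = 55.00%.

55.00%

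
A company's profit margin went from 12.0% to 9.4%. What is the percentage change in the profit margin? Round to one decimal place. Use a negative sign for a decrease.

The change is 9.4 − 12.0 = -2.6 percentage points.
Relative to the original 12.0%, that is -2.6 ÷ 12.0 ≈ -21.7%.

-21.7%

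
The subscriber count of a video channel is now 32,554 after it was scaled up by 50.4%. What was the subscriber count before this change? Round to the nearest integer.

The overall multiplier applied was 1.504.
So the original subscriber count was 32,554 ÷ 1.504 ≈ 21,645.

21,645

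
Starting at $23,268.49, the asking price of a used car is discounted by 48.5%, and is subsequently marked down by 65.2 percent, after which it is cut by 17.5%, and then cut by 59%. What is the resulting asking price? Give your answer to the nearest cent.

$1,410.56

After the 48.5% decrease: $23,268.49 × 0.515 = $11983.27235.
65.2% decrease: $11983.27235 × 0.348 = $4170.1787778.
After the 17.5% decrease: $4170.1787778 × 0.825 = $3440.397491685.
After the 59% decrease: $3440.397491685 × 0.41 = $1410.56297159085 ≈ $1,410.56.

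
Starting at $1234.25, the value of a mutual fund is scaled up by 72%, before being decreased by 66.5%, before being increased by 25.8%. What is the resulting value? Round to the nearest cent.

$894.66

Each change multiplies by a factor: 1.72 × 0.335 × 1.258 = 0.7248596.
$1234.25 × 0.7248596 = $894.6579613 ≈ $894.66.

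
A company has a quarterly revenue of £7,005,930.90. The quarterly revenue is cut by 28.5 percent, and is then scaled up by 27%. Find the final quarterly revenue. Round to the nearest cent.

£6,361,735.55

Each change multiplies by a factor: 0.715 × 1.27 = 0.90805.
£7,005,930.90 × 0.90805 = £6361735.553745 ≈ £6,361,735.55.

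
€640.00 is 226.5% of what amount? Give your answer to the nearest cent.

€282.56

€640.00 ÷ 2.265 ≈ €282.56.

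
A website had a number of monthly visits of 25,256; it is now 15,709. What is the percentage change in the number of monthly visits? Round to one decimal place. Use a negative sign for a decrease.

-37.8%

Change: 15,709 − 25,256 = -9,547.
Relative to the original: -9,547 ÷ 25,256 ≈ -37.8%.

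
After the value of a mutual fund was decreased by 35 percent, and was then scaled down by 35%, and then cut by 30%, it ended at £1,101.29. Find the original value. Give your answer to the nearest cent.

£3,723.72

Undoing the 30% decrease: £1,101.29 ÷ 0.7 ≈ £1573.271429.
Undoing the 35% decrease: £1573.271429 ÷ 0.65 ≈ £2420.417583.
Undoing the 35% decrease: £2420.417583 ÷ 0.65 ≈ £3,723.72.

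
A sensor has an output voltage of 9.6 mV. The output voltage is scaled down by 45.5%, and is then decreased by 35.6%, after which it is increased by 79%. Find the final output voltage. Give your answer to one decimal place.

6.0 mV

Each change multiplies by a factor: 0.545 × 0.644 × 1.79 = 0.6282542.
9.6 × 0.6282542 = 6.03124032 ≈ 6.0.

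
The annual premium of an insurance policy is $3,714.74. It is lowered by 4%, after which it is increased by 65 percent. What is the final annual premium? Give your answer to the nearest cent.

$5,884.15

Each change multiplies by a factor: 0.96 × 1.65 = 1.584.
$3,714.74 × 1.584 = $5884.14816 ≈ $5,884.15.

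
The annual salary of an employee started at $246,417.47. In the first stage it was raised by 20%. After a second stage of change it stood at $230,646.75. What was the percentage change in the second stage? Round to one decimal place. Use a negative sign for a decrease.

-22.0%

After the first stage: $246,417.47 × 1.2 = $295700.964.
Second-stage multiplier: $230,646.75 ÷ $295700.964 ≈ 0.78.
That is a change of -22.0%.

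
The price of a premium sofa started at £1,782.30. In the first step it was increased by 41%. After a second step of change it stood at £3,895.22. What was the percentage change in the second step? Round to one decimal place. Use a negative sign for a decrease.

55.0%

After the first step: £1,782.30 × 1.41 = £2513.043.
Second-step multiplier: £3,895.22 ÷ £2513.043 ≈ 1.55.
That is a change of 55.0%.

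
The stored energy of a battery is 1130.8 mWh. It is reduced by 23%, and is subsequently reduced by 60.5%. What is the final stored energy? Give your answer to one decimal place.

343.9 mWh

Each change multiplies by a factor: 0.77 × 0.395 = 0.30415.
1130.8 × 0.30415 = 343.93282 ≈ 343.9.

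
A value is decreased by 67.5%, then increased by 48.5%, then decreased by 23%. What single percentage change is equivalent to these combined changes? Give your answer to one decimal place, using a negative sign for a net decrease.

The combined multiplier is 0.325 × 1.485 × 0.77 = 0.37162125.
That corresponds to a decrease of 62.8%.

-62.8%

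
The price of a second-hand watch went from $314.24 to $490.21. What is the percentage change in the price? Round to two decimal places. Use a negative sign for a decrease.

Change: $490.21 − $314.24 = $175.97.
Relative to the original: $175.97 ÷ $314.24 ≈ 56.00%.

56.00%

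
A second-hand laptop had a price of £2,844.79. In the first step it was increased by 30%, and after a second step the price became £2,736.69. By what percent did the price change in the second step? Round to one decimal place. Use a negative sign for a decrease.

After the first step: £2,844.79 × 1.3 = £3698.227.
Second-step multiplier: £2,736.69 ÷ £3698.227 ≈ 0.74.
That is a change of -26.0%.

-26.0%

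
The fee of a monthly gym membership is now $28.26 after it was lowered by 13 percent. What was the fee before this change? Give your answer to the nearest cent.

$32.48

The overall multiplier applied was 0.87.
So the original fee was $28.26 ÷ 0.87 ≈ $32.48.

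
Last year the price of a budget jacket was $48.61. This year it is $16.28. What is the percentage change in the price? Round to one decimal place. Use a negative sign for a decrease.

-66.5%

Change: $16.28 − $48.61 = -$32.33.
Relative to the original: -$32.33 ÷ $48.61 ≈ -66.5%.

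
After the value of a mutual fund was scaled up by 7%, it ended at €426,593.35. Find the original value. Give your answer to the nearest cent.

€398,685.37

The overall multiplier applied was 1.07.
So the original value was €426,593.35 ÷ 1.07 ≈ €398,685.37.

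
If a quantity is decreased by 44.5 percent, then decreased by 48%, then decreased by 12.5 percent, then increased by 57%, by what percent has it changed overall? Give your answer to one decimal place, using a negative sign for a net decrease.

-60.4%

The combined multiplier is 0.555 × 0.52 × 0.875 × 1.57 = 0.39646425.
That corresponds to a decrease of 60.4%.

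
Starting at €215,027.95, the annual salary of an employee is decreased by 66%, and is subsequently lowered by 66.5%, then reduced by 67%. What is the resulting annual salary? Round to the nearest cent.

€8,082.26

Each change multiplies by a factor: 0.34 × 0.335 × 0.33 = 0.037587.
€215,027.95 × 0.037587 = €8082.25555665 ≈ €8,082.26.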